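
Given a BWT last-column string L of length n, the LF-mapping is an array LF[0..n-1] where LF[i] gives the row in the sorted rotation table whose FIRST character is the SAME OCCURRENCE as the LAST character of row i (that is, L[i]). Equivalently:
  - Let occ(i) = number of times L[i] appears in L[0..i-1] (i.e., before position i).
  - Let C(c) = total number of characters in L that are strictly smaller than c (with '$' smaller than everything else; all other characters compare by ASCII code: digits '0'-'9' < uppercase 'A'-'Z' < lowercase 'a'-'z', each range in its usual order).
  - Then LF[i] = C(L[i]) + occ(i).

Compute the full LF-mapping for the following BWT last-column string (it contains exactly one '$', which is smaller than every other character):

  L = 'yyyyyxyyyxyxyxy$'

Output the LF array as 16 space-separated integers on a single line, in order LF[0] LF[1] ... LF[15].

Answer: 5 6 7 8 9 1 10 11 12 2 13 3 14 4 15 0

Derivation:
Char counts: '$':1, 'x':4, 'y':11
C (first-col start): C('$')=0, C('x')=1, C('y')=5
L[0]='y': occ=0, LF[0]=C('y')+0=5+0=5
L[1]='y': occ=1, LF[1]=C('y')+1=5+1=6
L[2]='y': occ=2, LF[2]=C('y')+2=5+2=7
L[3]='y': occ=3, LF[3]=C('y')+3=5+3=8
L[4]='y': occ=4, LF[4]=C('y')+4=5+4=9
L[5]='x': occ=0, LF[5]=C('x')+0=1+0=1
L[6]='y': occ=5, LF[6]=C('y')+5=5+5=10
L[7]='y': occ=6, LF[7]=C('y')+6=5+6=11
L[8]='y': occ=7, LF[8]=C('y')+7=5+7=12
L[9]='x': occ=1, LF[9]=C('x')+1=1+1=2
L[10]='y': occ=8, LF[10]=C('y')+8=5+8=13
L[11]='x': occ=2, LF[11]=C('x')+2=1+2=3
L[12]='y': occ=9, LF[12]=C('y')+9=5+9=14
L[13]='x': occ=3, LF[13]=C('x')+3=1+3=4
L[14]='y': occ=10, LF[14]=C('y')+10=5+10=15
L[15]='$': occ=0, LF[15]=C('$')+0=0+0=0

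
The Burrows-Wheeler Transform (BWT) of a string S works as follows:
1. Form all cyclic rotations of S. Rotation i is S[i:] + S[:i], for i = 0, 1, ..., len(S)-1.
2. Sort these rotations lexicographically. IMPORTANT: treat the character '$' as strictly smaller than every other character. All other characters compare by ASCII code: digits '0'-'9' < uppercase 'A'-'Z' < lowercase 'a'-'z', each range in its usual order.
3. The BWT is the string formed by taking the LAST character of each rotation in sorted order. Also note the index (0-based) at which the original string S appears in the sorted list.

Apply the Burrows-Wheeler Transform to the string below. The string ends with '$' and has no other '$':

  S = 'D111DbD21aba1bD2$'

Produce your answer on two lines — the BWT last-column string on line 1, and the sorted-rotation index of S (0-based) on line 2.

All 17 rotations (rotation i = S[i:]+S[:i]):
  rot[0] = D111DbD21aba1bD2$
  rot[1] = 111DbD21aba1bD2$D
  rot[2] = 11DbD21aba1bD2$D1
  rot[3] = 1DbD21aba1bD2$D11
  rot[4] = DbD21aba1bD2$D111
  rot[5] = bD21aba1bD2$D111D
  rot[6] = D21aba1bD2$D111Db
  rot[7] = 21aba1bD2$D111DbD
  rot[8] = 1aba1bD2$D111DbD2
  rot[9] = aba1bD2$D111DbD21
  rot[10] = ba1bD2$D111DbD21a
  rot[11] = a1bD2$D111DbD21ab
  rot[12] = 1bD2$D111DbD21aba
  rot[13] = bD2$D111DbD21aba1
  rot[14] = D2$D111DbD21aba1b
  rot[15] = 2$D111DbD21aba1bD
  rot[16] = $D111DbD21aba1bD2
Sorted (with $ < everything):
  sorted[0] = $D111DbD21aba1bD2  (last char: '2')
  sorted[1] = 111DbD21aba1bD2$D  (last char: 'D')
  sorted[2] = 11DbD21aba1bD2$D1  (last char: '1')
  sorted[3] = 1DbD21aba1bD2$D11  (last char: '1')
  sorted[4] = 1aba1bD2$D111DbD2  (last char: '2')
  sorted[5] = 1bD2$D111DbD21aba  (last char: 'a')
  sorted[6] = 2$D111DbD21aba1bD  (last char: 'D')
  sorted[7] = 21aba1bD2$D111DbD  (last char: 'D')
  sorted[8] = D111DbD21aba1bD2$  (last char: '$')
  sorted[9] = D2$D111DbD21aba1b  (last char: 'b')
  sorted[10] = D21aba1bD2$D111Db  (last char: 'b')
  sorted[11] = DbD21aba1bD2$D111  (last char: '1')
  sorted[12] = a1bD2$D111DbD21ab  (last char: 'b')
  sorted[13] = aba1bD2$D111DbD21  (last char: '1')
  sorted[14] = bD2$D111DbD21aba1  (last char: '1')
  sorted[15] = bD21aba1bD2$D111D  (last char: 'D')
  sorted[16] = ba1bD2$D111DbD21a  (last char: 'a')
Last column: 2D112aDD$bb1b11Da
Original string S is at sorted index 8

Answer: 2D112aDD$bb1b11Da
8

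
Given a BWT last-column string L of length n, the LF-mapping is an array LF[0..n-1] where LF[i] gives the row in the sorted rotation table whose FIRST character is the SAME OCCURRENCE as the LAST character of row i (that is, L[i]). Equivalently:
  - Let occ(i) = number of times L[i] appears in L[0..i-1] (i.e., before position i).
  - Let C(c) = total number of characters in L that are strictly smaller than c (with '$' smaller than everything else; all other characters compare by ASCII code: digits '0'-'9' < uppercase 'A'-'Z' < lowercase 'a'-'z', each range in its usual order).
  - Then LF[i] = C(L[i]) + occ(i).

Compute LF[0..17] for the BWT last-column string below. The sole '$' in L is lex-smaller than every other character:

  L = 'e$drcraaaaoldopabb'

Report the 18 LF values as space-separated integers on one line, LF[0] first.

Char counts: '$':1, 'a':5, 'b':2, 'c':1, 'd':2, 'e':1, 'l':1, 'o':2, 'p':1, 'r':2
C (first-col start): C('$')=0, C('a')=1, C('b')=6, C('c')=8, C('d')=9, C('e')=11, C('l')=12, C('o')=13, C('p')=15, C('r')=16
L[0]='e': occ=0, LF[0]=C('e')+0=11+0=11
L[1]='$': occ=0, LF[1]=C('$')+0=0+0=0
L[2]='d': occ=0, LF[2]=C('d')+0=9+0=9
L[3]='r': occ=0, LF[3]=C('r')+0=16+0=16
L[4]='c': occ=0, LF[4]=C('c')+0=8+0=8
L[5]='r': occ=1, LF[5]=C('r')+1=16+1=17
L[6]='a': occ=0, LF[6]=C('a')+0=1+0=1
L[7]='a': occ=1, LF[7]=C('a')+1=1+1=2
L[8]='a': occ=2, LF[8]=C('a')+2=1+2=3
L[9]='a': occ=3, LF[9]=C('a')+3=1+3=4
L[10]='o': occ=0, LF[10]=C('o')+0=13+0=13
L[11]='l': occ=0, LF[11]=C('l')+0=12+0=12
L[12]='d': occ=1, LF[12]=C('d')+1=9+1=10
L[13]='o': occ=1, LF[13]=C('o')+1=13+1=14
L[14]='p': occ=0, LF[14]=C('p')+0=15+0=15
L[15]='a': occ=4, LF[15]=C('a')+4=1+4=5
L[16]='b': occ=0, LF[16]=C('b')+0=6+0=6
L[17]='b': occ=1, LF[17]=C('b')+1=6+1=7

Answer: 11 0 9 16 8 17 1 2 3 4 13 12 10 14 15 5 6 7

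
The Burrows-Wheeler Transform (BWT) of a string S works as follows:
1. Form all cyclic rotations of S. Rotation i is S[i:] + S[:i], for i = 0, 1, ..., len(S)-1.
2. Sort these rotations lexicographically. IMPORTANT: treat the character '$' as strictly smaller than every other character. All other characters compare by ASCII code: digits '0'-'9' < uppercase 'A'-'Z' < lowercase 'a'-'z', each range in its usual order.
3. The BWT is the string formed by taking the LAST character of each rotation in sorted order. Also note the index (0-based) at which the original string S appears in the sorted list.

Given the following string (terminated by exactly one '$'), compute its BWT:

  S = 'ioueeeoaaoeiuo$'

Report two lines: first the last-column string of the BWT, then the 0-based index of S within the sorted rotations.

All 15 rotations (rotation i = S[i:]+S[:i]):
  rot[0] = ioueeeoaaoeiuo$
  rot[1] = oueeeoaaoeiuo$i
  rot[2] = ueeeoaaoeiuo$io
  rot[3] = eeeoaaoeiuo$iou
  rot[4] = eeoaaoeiuo$ioue
  rot[5] = eoaaoeiuo$iouee
  rot[6] = oaaoeiuo$ioueee
  rot[7] = aaoeiuo$ioueeeo
  rot[8] = aoeiuo$ioueeeoa
  rot[9] = oeiuo$ioueeeoaa
  rot[10] = eiuo$ioueeeoaao
  rot[11] = iuo$ioueeeoaaoe
  rot[12] = uo$ioueeeoaaoei
  rot[13] = o$ioueeeoaaoeiu
  rot[14] = $ioueeeoaaoeiuo
Sorted (with $ < everything):
  sorted[0] = $ioueeeoaaoeiuo  (last char: 'o')
  sorted[1] = aaoeiuo$ioueeeo  (last char: 'o')
  sorted[2] = aoeiuo$ioueeeoa  (last char: 'a')
  sorted[3] = eeeoaaoeiuo$iou  (last char: 'u')
  sorted[4] = eeoaaoeiuo$ioue  (last char: 'e')
  sorted[5] = eiuo$ioueeeoaao  (last char: 'o')
  sorted[6] = eoaaoeiuo$iouee  (last char: 'e')
  sorted[7] = ioueeeoaaoeiuo$  (last char: '$')
  sorted[8] = iuo$ioueeeoaaoe  (last char: 'e')
  sorted[9] = o$ioueeeoaaoeiu  (last char: 'u')
  sorted[10] = oaaoeiuo$ioueee  (last char: 'e')
  sorted[11] = oeiuo$ioueeeoaa  (last char: 'a')
  sorted[12] = oueeeoaaoeiuo$i  (last char: 'i')
  sorted[13] = ueeeoaaoeiuo$io  (last char: 'o')
  sorted[14] = uo$ioueeeoaaoei  (last char: 'i')
Last column: ooaueoe$eueaioi
Original string S is at sorted index 7

Answer: ooaueoe$eueaioi
7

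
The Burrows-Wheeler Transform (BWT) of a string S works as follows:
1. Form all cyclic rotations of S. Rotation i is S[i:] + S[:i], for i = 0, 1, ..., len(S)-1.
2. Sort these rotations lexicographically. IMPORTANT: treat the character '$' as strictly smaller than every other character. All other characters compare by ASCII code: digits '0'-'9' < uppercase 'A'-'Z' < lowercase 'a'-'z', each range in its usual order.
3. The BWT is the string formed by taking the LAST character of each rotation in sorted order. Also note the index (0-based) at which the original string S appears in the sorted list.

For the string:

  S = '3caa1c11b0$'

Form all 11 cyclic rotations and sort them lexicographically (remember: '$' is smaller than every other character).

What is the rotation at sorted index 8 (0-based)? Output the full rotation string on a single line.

Answer: b0$3caa1c11

Derivation:
All 11 rotations (rotation i = S[i:]+S[:i]):
  rot[0] = 3caa1c11b0$
  rot[1] = caa1c11b0$3
  rot[2] = aa1c11b0$3c
  rot[3] = a1c11b0$3ca
  rot[4] = 1c11b0$3caa
  rot[5] = c11b0$3caa1
  rot[6] = 11b0$3caa1c
  rot[7] = 1b0$3caa1c1
  rot[8] = b0$3caa1c11
  rot[9] = 0$3caa1c11b
  rot[10] = $3caa1c11b0
Sorted (with $ < everything):
  sorted[0] = $3caa1c11b0
  sorted[1] = 0$3caa1c11b
  sorted[2] = 11b0$3caa1c
  sorted[3] = 1b0$3caa1c1
  sorted[4] = 1c11b0$3caa
  sorted[5] = 3caa1c11b0$
  sorted[6] = a1c11b0$3ca
  sorted[7] = aa1c11b0$3c
  sorted[8] = b0$3caa1c11
  sorted[9] = c11b0$3caa1
  sorted[10] = caa1c11b0$3
sorted[8] = b0$3caa1c11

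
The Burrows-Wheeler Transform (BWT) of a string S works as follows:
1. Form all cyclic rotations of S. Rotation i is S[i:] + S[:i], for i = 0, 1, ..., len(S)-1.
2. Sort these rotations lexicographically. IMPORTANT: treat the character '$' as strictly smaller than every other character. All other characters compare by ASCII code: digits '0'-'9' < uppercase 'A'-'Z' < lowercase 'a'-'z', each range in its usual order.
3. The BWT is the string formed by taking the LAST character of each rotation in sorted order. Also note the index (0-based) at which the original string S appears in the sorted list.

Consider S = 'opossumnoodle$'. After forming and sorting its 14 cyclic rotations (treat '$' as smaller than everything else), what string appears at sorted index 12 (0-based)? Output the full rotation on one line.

All 14 rotations (rotation i = S[i:]+S[:i]):
  rot[0] = opossumnoodle$
  rot[1] = possumnoodle$o
  rot[2] = ossumnoodle$op
  rot[3] = ssumnoodle$opo
  rot[4] = sumnoodle$opos
  rot[5] = umnoodle$oposs
  rot[6] = mnoodle$opossu
  rot[7] = noodle$opossum
  rot[8] = oodle$opossumn
  rot[9] = odle$opossumno
  rot[10] = dle$opossumnoo
  rot[11] = le$opossumnood
  rot[12] = e$opossumnoodl
  rot[13] = $opossumnoodle
Sorted (with $ < everything):
  sorted[0] = $opossumnoodle
  sorted[1] = dle$opossumnoo
  sorted[2] = e$opossumnoodl
  sorted[3] = le$opossumnood
  sorted[4] = mnoodle$opossu
  sorted[5] = noodle$opossum
  sorted[6] = odle$opossumno
  sorted[7] = oodle$opossumn
  sorted[8] = opossumnoodle$
  sorted[9] = ossumnoodle$op
  sorted[10] = possumnoodle$o
  sorted[11] = ssumnoodle$opo
  sorted[12] = sumnoodle$opos
  sorted[13] = umnoodle$oposs
sorted[12] = sumnoodle$opos

Answer: sumnoodle$opos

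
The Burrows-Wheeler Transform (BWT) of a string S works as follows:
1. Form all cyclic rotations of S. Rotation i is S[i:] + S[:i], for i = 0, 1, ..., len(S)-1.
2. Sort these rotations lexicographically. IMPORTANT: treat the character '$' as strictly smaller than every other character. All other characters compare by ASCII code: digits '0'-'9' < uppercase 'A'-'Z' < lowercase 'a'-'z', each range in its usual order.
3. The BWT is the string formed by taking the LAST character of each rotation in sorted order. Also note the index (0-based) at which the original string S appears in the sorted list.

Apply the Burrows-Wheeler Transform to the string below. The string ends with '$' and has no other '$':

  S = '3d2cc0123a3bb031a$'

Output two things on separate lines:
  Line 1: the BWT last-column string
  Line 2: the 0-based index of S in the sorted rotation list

Answer: acb031d02a$13b3c23
10

Derivation:
All 18 rotations (rotation i = S[i:]+S[:i]):
  rot[0] = 3d2cc0123a3bb031a$
  rot[1] = d2cc0123a3bb031a$3
  rot[2] = 2cc0123a3bb031a$3d
  rot[3] = cc0123a3bb031a$3d2
  rot[4] = c0123a3bb031a$3d2c
  rot[5] = 0123a3bb031a$3d2cc
  rot[6] = 123a3bb031a$3d2cc0
  rot[7] = 23a3bb031a$3d2cc01
  rot[8] = 3a3bb031a$3d2cc012
  rot[9] = a3bb031a$3d2cc0123
  rot[10] = 3bb031a$3d2cc0123a
  rot[11] = bb031a$3d2cc0123a3
  rot[12] = b031a$3d2cc0123a3b
  rot[13] = 031a$3d2cc0123a3bb
  rot[14] = 31a$3d2cc0123a3bb0
  rot[15] = 1a$3d2cc0123a3bb03
  rot[16] = a$3d2cc0123a3bb031
  rot[17] = $3d2cc0123a3bb031a
Sorted (with $ < everything):
  sorted[0] = $3d2cc0123a3bb031a  (last char: 'a')
  sorted[1] = 0123a3bb031a$3d2cc  (last char: 'c')
  sorted[2] = 031a$3d2cc0123a3bb  (last char: 'b')
  sorted[3] = 123a3bb031a$3d2cc0  (last char: '0')
  sorted[4] = 1a$3d2cc0123a3bb03  (last char: '3')
  sorted[5] = 23a3bb031a$3d2cc01  (last char: '1')
  sorted[6] = 2cc0123a3bb031a$3d  (last char: 'd')
  sorted[7] = 31a$3d2cc0123a3bb0  (last char: '0')
  sorted[8] = 3a3bb031a$3d2cc012  (last char: '2')
  sorted[9] = 3bb031a$3d2cc0123a  (last char: 'a')
  sorted[10] = 3d2cc0123a3bb031a$  (last char: '$')
  sorted[11] = a$3d2cc0123a3bb031  (last char: '1')
  sorted[12] = a3bb031a$3d2cc0123  (last char: '3')
  sorted[13] = b031a$3d2cc0123a3b  (last char: 'b')
  sorted[14] = bb031a$3d2cc0123a3  (last char: '3')
  sorted[15] = c0123a3bb031a$3d2c  (last char: 'c')
  sorted[16] = cc0123a3bb031a$3d2  (last char: '2')
  sorted[17] = d2cc0123a3bb031a$3  (last char: '3')
Last column: acb031d02a$13b3c23
Original string S is at sorted index 10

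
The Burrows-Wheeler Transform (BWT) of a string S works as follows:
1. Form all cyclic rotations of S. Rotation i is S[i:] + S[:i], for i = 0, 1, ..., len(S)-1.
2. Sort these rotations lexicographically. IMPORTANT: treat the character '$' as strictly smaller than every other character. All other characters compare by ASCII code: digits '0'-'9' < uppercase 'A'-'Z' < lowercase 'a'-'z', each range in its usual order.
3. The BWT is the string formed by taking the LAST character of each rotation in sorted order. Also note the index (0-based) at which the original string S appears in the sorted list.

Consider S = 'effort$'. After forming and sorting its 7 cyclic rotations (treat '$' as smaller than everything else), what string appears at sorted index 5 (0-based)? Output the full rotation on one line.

All 7 rotations (rotation i = S[i:]+S[:i]):
  rot[0] = effort$
  rot[1] = ffort$e
  rot[2] = fort$ef
  rot[3] = ort$eff
  rot[4] = rt$effo
  rot[5] = t$effor
  rot[6] = $effort
Sorted (with $ < everything):
  sorted[0] = $effort
  sorted[1] = effort$
  sorted[2] = ffort$e
  sorted[3] = fort$ef
  sorted[4] = ort$eff
  sorted[5] = rt$effo
  sorted[6] = t$effor
sorted[5] = rt$effo

Answer: rt$effo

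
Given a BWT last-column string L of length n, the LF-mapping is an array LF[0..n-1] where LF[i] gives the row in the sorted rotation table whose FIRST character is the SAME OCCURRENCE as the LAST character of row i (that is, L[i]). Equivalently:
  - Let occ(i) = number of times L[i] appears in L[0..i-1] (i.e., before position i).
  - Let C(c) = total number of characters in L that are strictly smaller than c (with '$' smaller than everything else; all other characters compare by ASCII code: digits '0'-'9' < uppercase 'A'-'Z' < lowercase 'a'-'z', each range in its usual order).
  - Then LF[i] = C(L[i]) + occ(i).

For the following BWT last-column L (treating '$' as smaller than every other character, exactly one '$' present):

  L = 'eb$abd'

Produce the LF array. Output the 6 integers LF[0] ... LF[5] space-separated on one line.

Answer: 5 2 0 1 3 4

Derivation:
Char counts: '$':1, 'a':1, 'b':2, 'd':1, 'e':1
C (first-col start): C('$')=0, C('a')=1, C('b')=2, C('d')=4, C('e')=5
L[0]='e': occ=0, LF[0]=C('e')+0=5+0=5
L[1]='b': occ=0, LF[1]=C('b')+0=2+0=2
L[2]='$': occ=0, LF[2]=C('$')+0=0+0=0
L[3]='a': occ=0, LF[3]=C('a')+0=1+0=1
L[4]='b': occ=1, LF[4]=C('b')+1=2+1=3
L[5]='d': occ=0, LF[5]=C('d')+0=4+0=4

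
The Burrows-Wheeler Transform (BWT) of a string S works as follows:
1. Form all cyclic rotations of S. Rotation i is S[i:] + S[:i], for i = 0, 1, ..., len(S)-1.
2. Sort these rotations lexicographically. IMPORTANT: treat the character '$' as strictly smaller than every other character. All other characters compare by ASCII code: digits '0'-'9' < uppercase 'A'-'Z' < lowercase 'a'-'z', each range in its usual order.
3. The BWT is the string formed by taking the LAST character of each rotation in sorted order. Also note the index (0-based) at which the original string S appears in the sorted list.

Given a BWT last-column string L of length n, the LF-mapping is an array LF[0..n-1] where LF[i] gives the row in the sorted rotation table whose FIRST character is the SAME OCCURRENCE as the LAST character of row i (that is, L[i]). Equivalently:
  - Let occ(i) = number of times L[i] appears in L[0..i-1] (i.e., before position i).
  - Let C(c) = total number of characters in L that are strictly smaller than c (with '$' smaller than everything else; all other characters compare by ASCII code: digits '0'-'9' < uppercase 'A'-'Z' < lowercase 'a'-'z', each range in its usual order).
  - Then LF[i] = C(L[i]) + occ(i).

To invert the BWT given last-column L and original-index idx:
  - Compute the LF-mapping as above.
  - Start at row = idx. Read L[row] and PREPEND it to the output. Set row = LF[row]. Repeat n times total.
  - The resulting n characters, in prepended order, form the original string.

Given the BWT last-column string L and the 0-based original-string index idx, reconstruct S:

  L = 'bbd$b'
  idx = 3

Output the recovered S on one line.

LF mapping: 1 2 4 0 3
Walk LF starting at row 3, prepending L[row]:
  step 1: row=3, L[3]='$', prepend. Next row=LF[3]=0
  step 2: row=0, L[0]='b', prepend. Next row=LF[0]=1
  step 3: row=1, L[1]='b', prepend. Next row=LF[1]=2
  step 4: row=2, L[2]='d', prepend. Next row=LF[2]=4
  step 5: row=4, L[4]='b', prepend. Next row=LF[4]=3
Reversed output: bdbb$

Answer: bdbb$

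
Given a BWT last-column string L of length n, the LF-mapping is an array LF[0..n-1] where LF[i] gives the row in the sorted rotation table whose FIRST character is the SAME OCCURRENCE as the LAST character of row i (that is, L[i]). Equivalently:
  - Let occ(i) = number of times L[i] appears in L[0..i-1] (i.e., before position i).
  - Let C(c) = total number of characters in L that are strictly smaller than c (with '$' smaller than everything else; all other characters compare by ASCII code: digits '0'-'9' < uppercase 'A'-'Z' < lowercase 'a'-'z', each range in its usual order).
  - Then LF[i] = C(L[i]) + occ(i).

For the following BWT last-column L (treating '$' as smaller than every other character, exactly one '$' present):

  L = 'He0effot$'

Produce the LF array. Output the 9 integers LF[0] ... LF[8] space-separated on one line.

Char counts: '$':1, '0':1, 'H':1, 'e':2, 'f':2, 'o':1, 't':1
C (first-col start): C('$')=0, C('0')=1, C('H')=2, C('e')=3, C('f')=5, C('o')=7, C('t')=8
L[0]='H': occ=0, LF[0]=C('H')+0=2+0=2
L[1]='e': occ=0, LF[1]=C('e')+0=3+0=3
L[2]='0': occ=0, LF[2]=C('0')+0=1+0=1
L[3]='e': occ=1, LF[3]=C('e')+1=3+1=4
L[4]='f': occ=0, LF[4]=C('f')+0=5+0=5
L[5]='f': occ=1, LF[5]=C('f')+1=5+1=6
L[6]='o': occ=0, LF[6]=C('o')+0=7+0=7
L[7]='t': occ=0, LF[7]=C('t')+0=8+0=8
L[8]='$': occ=0, LF[8]=C('$')+0=0+0=0

Answer: 2 3 1 4 5 6 7 8 0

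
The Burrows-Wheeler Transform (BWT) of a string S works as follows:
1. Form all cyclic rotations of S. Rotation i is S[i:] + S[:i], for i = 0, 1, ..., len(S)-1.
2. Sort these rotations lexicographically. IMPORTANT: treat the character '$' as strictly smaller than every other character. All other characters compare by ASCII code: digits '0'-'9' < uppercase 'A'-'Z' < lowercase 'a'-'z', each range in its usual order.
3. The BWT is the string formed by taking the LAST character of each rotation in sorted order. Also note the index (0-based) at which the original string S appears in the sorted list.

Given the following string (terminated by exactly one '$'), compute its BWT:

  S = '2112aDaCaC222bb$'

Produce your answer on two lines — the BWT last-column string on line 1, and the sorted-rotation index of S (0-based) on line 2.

All 16 rotations (rotation i = S[i:]+S[:i]):
  rot[0] = 2112aDaCaC222bb$
  rot[1] = 112aDaCaC222bb$2
  rot[2] = 12aDaCaC222bb$21
  rot[3] = 2aDaCaC222bb$211
  rot[4] = aDaCaC222bb$2112
  rot[5] = DaCaC222bb$2112a
  rot[6] = aCaC222bb$2112aD
  rot[7] = CaC222bb$2112aDa
  rot[8] = aC222bb$2112aDaC
  rot[9] = C222bb$2112aDaCa
  rot[10] = 222bb$2112aDaCaC
  rot[11] = 22bb$2112aDaCaC2
  rot[12] = 2bb$2112aDaCaC22
  rot[13] = bb$2112aDaCaC222
  rot[14] = b$2112aDaCaC222b
  rot[15] = $2112aDaCaC222bb
Sorted (with $ < everything):
  sorted[0] = $2112aDaCaC222bb  (last char: 'b')
  sorted[1] = 112aDaCaC222bb$2  (last char: '2')
  sorted[2] = 12aDaCaC222bb$21  (last char: '1')
  sorted[3] = 2112aDaCaC222bb$  (last char: '$')
  sorted[4] = 222bb$2112aDaCaC  (last char: 'C')
  sorted[5] = 22bb$2112aDaCaC2  (last char: '2')
  sorted[6] = 2aDaCaC222bb$211  (last char: '1')
  sorted[7] = 2bb$2112aDaCaC22  (last char: '2')
  sorted[8] = C222bb$2112aDaCa  (last char: 'a')
  sorted[9] = CaC222bb$2112aDa  (last char: 'a')
  sorted[10] = DaCaC222bb$2112a  (last char: 'a')
  sorted[11] = aC222bb$2112aDaC  (last char: 'C')
  sorted[12] = aCaC222bb$2112aD  (last char: 'D')
  sorted[13] = aDaCaC222bb$2112  (last char: '2')
  sorted[14] = b$2112aDaCaC222b  (last char: 'b')
  sorted[15] = bb$2112aDaCaC222  (last char: '2')
Last column: b21$C212aaaCD2b2
Original string S is at sorted index 3

Answer: b21$C212aaaCD2b2
3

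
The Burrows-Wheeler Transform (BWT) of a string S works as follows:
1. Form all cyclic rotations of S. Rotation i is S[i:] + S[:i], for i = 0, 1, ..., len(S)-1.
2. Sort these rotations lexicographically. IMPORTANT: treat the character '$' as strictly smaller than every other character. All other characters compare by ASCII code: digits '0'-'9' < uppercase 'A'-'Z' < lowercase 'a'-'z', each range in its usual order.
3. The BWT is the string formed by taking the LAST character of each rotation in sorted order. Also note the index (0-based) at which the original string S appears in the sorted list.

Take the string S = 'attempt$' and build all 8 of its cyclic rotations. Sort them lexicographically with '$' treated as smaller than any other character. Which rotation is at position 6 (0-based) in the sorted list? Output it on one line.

All 8 rotations (rotation i = S[i:]+S[:i]):
  rot[0] = attempt$
  rot[1] = ttempt$a
  rot[2] = tempt$at
  rot[3] = empt$att
  rot[4] = mpt$atte
  rot[5] = pt$attem
  rot[6] = t$attemp
  rot[7] = $attempt
Sorted (with $ < everything):
  sorted[0] = $attempt
  sorted[1] = attempt$
  sorted[2] = empt$att
  sorted[3] = mpt$atte
  sorted[4] = pt$attem
  sorted[5] = t$attemp
  sorted[6] = tempt$at
  sorted[7] = ttempt$a
sorted[6] = tempt$at

Answer: tempt$at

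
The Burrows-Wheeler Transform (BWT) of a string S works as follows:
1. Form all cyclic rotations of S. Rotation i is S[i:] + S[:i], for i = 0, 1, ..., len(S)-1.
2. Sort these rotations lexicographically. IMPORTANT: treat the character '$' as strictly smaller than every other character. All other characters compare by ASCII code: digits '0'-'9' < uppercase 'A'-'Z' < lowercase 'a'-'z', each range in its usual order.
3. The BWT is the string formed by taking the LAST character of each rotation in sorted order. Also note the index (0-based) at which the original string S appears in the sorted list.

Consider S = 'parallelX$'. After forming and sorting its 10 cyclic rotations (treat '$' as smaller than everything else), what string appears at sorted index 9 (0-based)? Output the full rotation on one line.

All 10 rotations (rotation i = S[i:]+S[:i]):
  rot[0] = parallelX$
  rot[1] = arallelX$p
  rot[2] = rallelX$pa
  rot[3] = allelX$par
  rot[4] = llelX$para
  rot[5] = lelX$paral
  rot[6] = elX$parall
  rot[7] = lX$paralle
  rot[8] = X$parallel
  rot[9] = $parallelX
Sorted (with $ < everything):
  sorted[0] = $parallelX
  sorted[1] = X$parallel
  sorted[2] = allelX$par
  sorted[3] = arallelX$p
  sorted[4] = elX$parall
  sorted[5] = lX$paralle
  sorted[6] = lelX$paral
  sorted[7] = llelX$para
  sorted[8] = parallelX$
  sorted[9] = rallelX$pa
sorted[9] = rallelX$pa

Answer: rallelX$pa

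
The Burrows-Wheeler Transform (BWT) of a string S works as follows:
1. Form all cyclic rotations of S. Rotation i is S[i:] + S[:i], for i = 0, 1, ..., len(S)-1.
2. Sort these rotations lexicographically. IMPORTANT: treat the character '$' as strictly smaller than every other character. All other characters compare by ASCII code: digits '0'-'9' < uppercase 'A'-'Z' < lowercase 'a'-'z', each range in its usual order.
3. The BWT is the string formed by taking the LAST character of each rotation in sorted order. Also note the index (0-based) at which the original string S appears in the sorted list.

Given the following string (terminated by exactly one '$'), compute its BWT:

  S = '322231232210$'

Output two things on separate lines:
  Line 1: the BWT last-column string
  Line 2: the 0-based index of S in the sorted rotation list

Answer: 012323322122$
12

Derivation:
All 13 rotations (rotation i = S[i:]+S[:i]):
  rot[0] = 322231232210$
  rot[1] = 22231232210$3
  rot[2] = 2231232210$32
  rot[3] = 231232210$322
  rot[4] = 31232210$3222
  rot[5] = 1232210$32223
  rot[6] = 232210$322231
  rot[7] = 32210$3222312
  rot[8] = 2210$32223123
  rot[9] = 210$322231232
  rot[10] = 10$3222312322
  rot[11] = 0$32223123221
  rot[12] = $322231232210
Sorted (with $ < everything):
  sorted[0] = $322231232210  (last char: '0')
  sorted[1] = 0$32223123221  (last char: '1')
  sorted[2] = 10$3222312322  (last char: '2')
  sorted[3] = 1232210$32223  (last char: '3')
  sorted[4] = 210$322231232  (last char: '2')
  sorted[5] = 2210$32223123  (last char: '3')
  sorted[6] = 22231232210$3  (last char: '3')
  sorted[7] = 2231232210$32  (last char: '2')
  sorted[8] = 231232210$322  (last char: '2')
  sorted[9] = 232210$322231  (last char: '1')
  sorted[10] = 31232210$3222  (last char: '2')
  sorted[11] = 32210$3222312  (last char: '2')
  sorted[12] = 322231232210$  (last char: '$')
Last column: 012323322122$
Original string S is at sorted index 12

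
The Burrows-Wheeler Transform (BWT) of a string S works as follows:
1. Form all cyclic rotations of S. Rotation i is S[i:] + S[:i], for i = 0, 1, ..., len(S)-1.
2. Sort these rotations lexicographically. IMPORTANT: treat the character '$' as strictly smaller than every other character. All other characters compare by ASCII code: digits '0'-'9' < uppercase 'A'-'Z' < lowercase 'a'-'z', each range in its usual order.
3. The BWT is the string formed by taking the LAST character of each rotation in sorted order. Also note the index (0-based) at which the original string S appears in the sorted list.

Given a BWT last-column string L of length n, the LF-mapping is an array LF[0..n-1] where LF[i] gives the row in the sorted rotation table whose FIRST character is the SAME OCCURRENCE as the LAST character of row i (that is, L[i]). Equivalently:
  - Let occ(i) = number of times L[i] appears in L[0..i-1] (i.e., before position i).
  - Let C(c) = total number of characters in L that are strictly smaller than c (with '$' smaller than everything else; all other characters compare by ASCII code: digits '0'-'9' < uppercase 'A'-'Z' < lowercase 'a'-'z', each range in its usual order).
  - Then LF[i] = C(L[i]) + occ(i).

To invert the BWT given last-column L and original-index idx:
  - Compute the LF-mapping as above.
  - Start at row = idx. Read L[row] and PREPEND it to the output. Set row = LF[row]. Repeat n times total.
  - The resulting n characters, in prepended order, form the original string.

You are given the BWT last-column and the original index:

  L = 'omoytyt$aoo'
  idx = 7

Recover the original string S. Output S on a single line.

LF mapping: 3 2 4 9 7 10 8 0 1 5 6
Walk LF starting at row 7, prepending L[row]:
  step 1: row=7, L[7]='$', prepend. Next row=LF[7]=0
  step 2: row=0, L[0]='o', prepend. Next row=LF[0]=3
  step 3: row=3, L[3]='y', prepend. Next row=LF[3]=9
  step 4: row=9, L[9]='o', prepend. Next row=LF[9]=5
  step 5: row=5, L[5]='y', prepend. Next row=LF[5]=10
  step 6: row=10, L[10]='o', prepend. Next row=LF[10]=6
  step 7: row=6, L[6]='t', prepend. Next row=LF[6]=8
  step 8: row=8, L[8]='a', prepend. Next row=LF[8]=1
  step 9: row=1, L[1]='m', prepend. Next row=LF[1]=2
  step 10: row=2, L[2]='o', prepend. Next row=LF[2]=4
  step 11: row=4, L[4]='t', prepend. Next row=LF[4]=7
Reversed output: tomatoyoyo$

Answer: tomatoyoyo$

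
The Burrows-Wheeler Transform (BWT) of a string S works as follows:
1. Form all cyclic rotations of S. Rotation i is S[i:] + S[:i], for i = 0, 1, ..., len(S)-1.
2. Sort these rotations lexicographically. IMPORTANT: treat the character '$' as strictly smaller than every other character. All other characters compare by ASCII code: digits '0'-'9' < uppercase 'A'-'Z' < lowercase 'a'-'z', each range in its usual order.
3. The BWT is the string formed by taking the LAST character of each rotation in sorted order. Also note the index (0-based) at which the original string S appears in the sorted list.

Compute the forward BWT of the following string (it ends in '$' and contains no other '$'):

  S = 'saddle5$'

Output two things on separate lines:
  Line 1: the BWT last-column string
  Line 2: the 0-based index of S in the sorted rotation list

Answer: 5esadld$
7

Derivation:
All 8 rotations (rotation i = S[i:]+S[:i]):
  rot[0] = saddle5$
  rot[1] = addle5$s
  rot[2] = ddle5$sa
  rot[3] = dle5$sad
  rot[4] = le5$sadd
  rot[5] = e5$saddl
  rot[6] = 5$saddle
  rot[7] = $saddle5
Sorted (with $ < everything):
  sorted[0] = $saddle5  (last char: '5')
  sorted[1] = 5$saddle  (last char: 'e')
  sorted[2] = addle5$s  (last char: 's')
  sorted[3] = ddle5$sa  (last char: 'a')
  sorted[4] = dle5$sad  (last char: 'd')
  sorted[5] = e5$saddl  (last char: 'l')
  sorted[6] = le5$sadd  (last char: 'd')
  sorted[7] = saddle5$  (last char: '$')
Last column: 5esadld$
Original string S is at sorted index 7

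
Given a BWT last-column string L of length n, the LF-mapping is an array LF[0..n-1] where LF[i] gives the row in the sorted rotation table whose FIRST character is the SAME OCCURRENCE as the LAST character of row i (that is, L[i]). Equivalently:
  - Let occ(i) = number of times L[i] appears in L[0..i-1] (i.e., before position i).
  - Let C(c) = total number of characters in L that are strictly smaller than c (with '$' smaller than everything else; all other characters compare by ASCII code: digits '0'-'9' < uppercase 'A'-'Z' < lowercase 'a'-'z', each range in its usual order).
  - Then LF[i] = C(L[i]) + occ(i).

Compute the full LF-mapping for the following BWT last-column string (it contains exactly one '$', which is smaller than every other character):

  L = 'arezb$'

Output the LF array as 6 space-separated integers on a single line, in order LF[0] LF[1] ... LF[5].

Answer: 1 4 3 5 2 0

Derivation:
Char counts: '$':1, 'a':1, 'b':1, 'e':1, 'r':1, 'z':1
C (first-col start): C('$')=0, C('a')=1, C('b')=2, C('e')=3, C('r')=4, C('z')=5
L[0]='a': occ=0, LF[0]=C('a')+0=1+0=1
L[1]='r': occ=0, LF[1]=C('r')+0=4+0=4
L[2]='e': occ=0, LF[2]=C('e')+0=3+0=3
L[3]='z': occ=0, LF[3]=C('z')+0=5+0=5
L[4]='b': occ=0, LF[4]=C('b')+0=2+0=2
L[5]='$': occ=0, LF[5]=C('$')+0=0+0=0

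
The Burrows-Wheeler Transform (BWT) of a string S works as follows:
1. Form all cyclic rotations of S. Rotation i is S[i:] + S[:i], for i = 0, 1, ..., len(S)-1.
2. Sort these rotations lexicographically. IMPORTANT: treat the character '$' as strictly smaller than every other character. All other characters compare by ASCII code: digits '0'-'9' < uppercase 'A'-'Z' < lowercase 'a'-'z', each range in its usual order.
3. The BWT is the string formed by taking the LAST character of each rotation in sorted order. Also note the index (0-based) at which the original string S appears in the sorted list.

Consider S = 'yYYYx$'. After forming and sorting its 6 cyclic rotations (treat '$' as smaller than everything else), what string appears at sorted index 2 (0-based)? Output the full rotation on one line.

Answer: YYx$yY

Derivation:
All 6 rotations (rotation i = S[i:]+S[:i]):
  rot[0] = yYYYx$
  rot[1] = YYYx$y
  rot[2] = YYx$yY
  rot[3] = Yx$yYY
  rot[4] = x$yYYY
  rot[5] = $yYYYx
Sorted (with $ < everything):
  sorted[0] = $yYYYx
  sorted[1] = YYYx$y
  sorted[2] = YYx$yY
  sorted[3] = Yx$yYY
  sorted[4] = x$yYYY
  sorted[5] = yYYYx$
sorted[2] = YYx$yY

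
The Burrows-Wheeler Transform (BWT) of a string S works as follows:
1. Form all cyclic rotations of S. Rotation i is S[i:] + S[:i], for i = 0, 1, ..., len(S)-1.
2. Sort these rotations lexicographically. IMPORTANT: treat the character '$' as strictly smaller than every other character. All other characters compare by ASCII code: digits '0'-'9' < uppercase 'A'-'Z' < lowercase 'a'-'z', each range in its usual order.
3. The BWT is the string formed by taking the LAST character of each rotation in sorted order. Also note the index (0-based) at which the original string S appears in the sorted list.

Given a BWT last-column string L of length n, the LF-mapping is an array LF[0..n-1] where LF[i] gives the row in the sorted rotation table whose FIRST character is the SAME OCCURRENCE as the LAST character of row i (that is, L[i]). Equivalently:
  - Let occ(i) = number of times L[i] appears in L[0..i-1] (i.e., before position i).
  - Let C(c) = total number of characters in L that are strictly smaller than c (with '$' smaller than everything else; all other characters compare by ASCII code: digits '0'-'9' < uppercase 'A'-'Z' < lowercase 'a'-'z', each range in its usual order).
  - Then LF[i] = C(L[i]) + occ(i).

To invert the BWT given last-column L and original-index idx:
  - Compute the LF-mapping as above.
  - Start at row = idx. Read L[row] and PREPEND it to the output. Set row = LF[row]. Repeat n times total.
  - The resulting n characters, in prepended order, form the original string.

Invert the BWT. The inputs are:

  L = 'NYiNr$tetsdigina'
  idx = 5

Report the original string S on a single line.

LF mapping: 1 3 8 2 12 0 14 6 15 13 5 9 7 10 11 4
Walk LF starting at row 5, prepending L[row]:
  step 1: row=5, L[5]='$', prepend. Next row=LF[5]=0
  step 2: row=0, L[0]='N', prepend. Next row=LF[0]=1
  step 3: row=1, L[1]='Y', prepend. Next row=LF[1]=3
  step 4: row=3, L[3]='N', prepend. Next row=LF[3]=2
  step 5: row=2, L[2]='i', prepend. Next row=LF[2]=8
  step 6: row=8, L[8]='t', prepend. Next row=LF[8]=15
  step 7: row=15, L[15]='a', prepend. Next row=LF[15]=4
  step 8: row=4, L[4]='r', prepend. Next row=LF[4]=12
  step 9: row=12, L[12]='g', prepend. Next row=LF[12]=7
  step 10: row=7, L[7]='e', prepend. Next row=LF[7]=6
  step 11: row=6, L[6]='t', prepend. Next row=LF[6]=14
  step 12: row=14, L[14]='n', prepend. Next row=LF[14]=11
  step 13: row=11, L[11]='i', prepend. Next row=LF[11]=9
  step 14: row=9, L[9]='s', prepend. Next row=LF[9]=13
  step 15: row=13, L[13]='i', prepend. Next row=LF[13]=10
  step 16: row=10, L[10]='d', prepend. Next row=LF[10]=5
Reversed output: disintegratiNYN$

Answer: disintegratiNYN$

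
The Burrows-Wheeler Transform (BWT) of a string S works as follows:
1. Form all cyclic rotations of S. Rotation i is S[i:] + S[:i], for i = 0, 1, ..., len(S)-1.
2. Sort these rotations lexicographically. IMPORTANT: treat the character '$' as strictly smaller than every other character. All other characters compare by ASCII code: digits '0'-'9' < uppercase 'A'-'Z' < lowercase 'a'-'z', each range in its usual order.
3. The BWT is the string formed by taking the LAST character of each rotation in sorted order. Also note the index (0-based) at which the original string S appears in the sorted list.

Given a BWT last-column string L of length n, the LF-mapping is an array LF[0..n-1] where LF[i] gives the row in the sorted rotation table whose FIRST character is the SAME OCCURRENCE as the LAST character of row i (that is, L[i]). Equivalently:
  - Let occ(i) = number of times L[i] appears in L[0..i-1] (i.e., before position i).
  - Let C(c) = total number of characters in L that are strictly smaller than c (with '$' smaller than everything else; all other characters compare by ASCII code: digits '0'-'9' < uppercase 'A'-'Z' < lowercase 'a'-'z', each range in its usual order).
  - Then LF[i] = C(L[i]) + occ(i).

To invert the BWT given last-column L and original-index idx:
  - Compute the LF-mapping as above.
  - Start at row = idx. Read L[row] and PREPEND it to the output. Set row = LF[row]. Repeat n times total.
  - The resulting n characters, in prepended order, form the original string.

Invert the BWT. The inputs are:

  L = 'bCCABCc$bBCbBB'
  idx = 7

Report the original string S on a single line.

Answer: CBBbbCBcCABCb$

Derivation:
LF mapping: 10 6 7 1 2 8 13 0 11 3 9 12 4 5
Walk LF starting at row 7, prepending L[row]:
  step 1: row=7, L[7]='$', prepend. Next row=LF[7]=0
  step 2: row=0, L[0]='b', prepend. Next row=LF[0]=10
  step 3: row=10, L[10]='C', prepend. Next row=LF[10]=9
  step 4: row=9, L[9]='B', prepend. Next row=LF[9]=3
  step 5: row=3, L[3]='A', prepend. Next row=LF[3]=1
  step 6: row=1, L[1]='C', prepend. Next row=LF[1]=6
  step 7: row=6, L[6]='c', prepend. Next row=LF[6]=13
  step 8: row=13, L[13]='B', prepend. Next row=LF[13]=5
  step 9: row=5, L[5]='C', prepend. Next row=LF[5]=8
  step 10: row=8, L[8]='b', prepend. Next row=LF[8]=11
  step 11: row=11, L[11]='b', prepend. Next row=LF[11]=12
  step 12: row=12, L[12]='B', prepend. Next row=LF[12]=4
  step 13: row=4, L[4]='B', prepend. Next row=LF[4]=2
  step 14: row=2, L[2]='C', prepend. Next row=LF[2]=7
Reversed output: CBBbbCBcCABCb$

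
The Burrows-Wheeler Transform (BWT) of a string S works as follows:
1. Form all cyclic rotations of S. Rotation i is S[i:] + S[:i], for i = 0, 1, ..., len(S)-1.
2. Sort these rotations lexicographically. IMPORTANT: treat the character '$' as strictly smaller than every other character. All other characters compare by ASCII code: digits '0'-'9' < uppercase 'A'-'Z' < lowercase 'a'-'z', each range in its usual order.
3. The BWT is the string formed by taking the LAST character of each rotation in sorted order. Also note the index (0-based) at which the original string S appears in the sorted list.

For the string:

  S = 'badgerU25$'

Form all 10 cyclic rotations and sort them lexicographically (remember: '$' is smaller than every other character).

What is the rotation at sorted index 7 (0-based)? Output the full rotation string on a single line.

All 10 rotations (rotation i = S[i:]+S[:i]):
  rot[0] = badgerU25$
  rot[1] = adgerU25$b
  rot[2] = dgerU25$ba
  rot[3] = gerU25$bad
  rot[4] = erU25$badg
  rot[5] = rU25$badge
  rot[6] = U25$badger
  rot[7] = 25$badgerU
  rot[8] = 5$badgerU2
  rot[9] = $badgerU25
Sorted (with $ < everything):
  sorted[0] = $badgerU25
  sorted[1] = 25$badgerU
  sorted[2] = 5$badgerU2
  sorted[3] = U25$badger
  sorted[4] = adgerU25$b
  sorted[5] = badgerU25$
  sorted[6] = dgerU25$ba
  sorted[7] = erU25$badg
  sorted[8] = gerU25$bad
  sorted[9] = rU25$badge
sorted[7] = erU25$badg

Answer: erU25$badg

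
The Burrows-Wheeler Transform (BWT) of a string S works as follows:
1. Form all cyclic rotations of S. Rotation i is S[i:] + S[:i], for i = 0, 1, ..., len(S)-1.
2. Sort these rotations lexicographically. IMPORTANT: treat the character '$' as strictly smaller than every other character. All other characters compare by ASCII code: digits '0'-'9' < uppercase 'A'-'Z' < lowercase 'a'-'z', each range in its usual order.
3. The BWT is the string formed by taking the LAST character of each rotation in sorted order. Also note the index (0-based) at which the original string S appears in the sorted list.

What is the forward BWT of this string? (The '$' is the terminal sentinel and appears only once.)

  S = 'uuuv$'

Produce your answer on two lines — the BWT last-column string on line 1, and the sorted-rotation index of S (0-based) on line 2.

All 5 rotations (rotation i = S[i:]+S[:i]):
  rot[0] = uuuv$
  rot[1] = uuv$u
  rot[2] = uv$uu
  rot[3] = v$uuu
  rot[4] = $uuuv
Sorted (with $ < everything):
  sorted[0] = $uuuv  (last char: 'v')
  sorted[1] = uuuv$  (last char: '$')
  sorted[2] = uuv$u  (last char: 'u')
  sorted[3] = uv$uu  (last char: 'u')
  sorted[4] = v$uuu  (last char: 'u')
Last column: v$uuu
Original string S is at sorted index 1

Answer: v$uuu
1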